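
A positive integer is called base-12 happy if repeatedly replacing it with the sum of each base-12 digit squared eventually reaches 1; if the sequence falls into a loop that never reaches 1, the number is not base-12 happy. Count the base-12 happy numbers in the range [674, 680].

1

674: 674 → 84 → 49 → 17 → 26 → 8 → 64 → 41 → 34 → 104 → 128 → 164 → 66 → 61 → 26  (repeats 26)
675: 675 → 89 → 74 → 40 → 25 → 5 → 25  (repeats 25)
676: 676 → 96 → 64 → 41 → 34 → 104 → 128 → 164 → 66 → 61 → 26 → 8 → 64  (repeats 64)
677: 677 → 105 → 145 → 2 → 4 → 16 → 17 → 26 → 8 → 64 → 41 → 34 → 104 → 128 → 164 → 66 → 61 → 26  (repeats 26)
678: 678 → 116 → 145 → 2 → 4 → 16 → 17 → 26 → 8 → 64 → 41 → 34 → 104 → 128 → 164 → 66 → 61 → 26  (repeats 26)
679: 679 → 129 → 181 → 11 → 121 → 101 → 89 → 74 → 40 → 25 → 5 → 25  (repeats 25)
680: 680 → 144 → 1  (reaches 1)
base-12 happy: 680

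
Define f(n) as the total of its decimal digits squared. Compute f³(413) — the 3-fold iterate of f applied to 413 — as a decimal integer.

16

413 → 4² + 1² + 3² = 26
26 → 2² + 6² = 40
40 → 4² + 0² = 16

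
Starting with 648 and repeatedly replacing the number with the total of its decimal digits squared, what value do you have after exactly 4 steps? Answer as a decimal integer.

58

648 → 6² + 4² + 8² = 36 + 16 + 64 = 116
116 → 1² + 1² + 6² = 1 + 1 + 36 = 38
38 → 3² + 8² = 9 + 64 = 73
73 → 7² + 3² = 49 + 9 = 58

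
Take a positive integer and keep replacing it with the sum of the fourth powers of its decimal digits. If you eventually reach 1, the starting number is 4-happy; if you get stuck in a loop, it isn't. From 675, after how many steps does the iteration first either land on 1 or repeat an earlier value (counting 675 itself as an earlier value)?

11

675 → 6⁴ + 7⁴ + 5⁴ = 4322
4322 → 4⁴ + 3⁴ + 2⁴ + 2⁴ = 369
369 → 3⁴ + 6⁴ + 9⁴ = 7938
7938 → 7⁴ + 9⁴ + 3⁴ + 8⁴ = 13139
13139 → 1⁴ + 3⁴ + 1⁴ + 3⁴ + 9⁴ = 6725
6725 → 6⁴ + 7⁴ + 2⁴ + 5⁴ = 4338
4338 → 4⁴ + 3⁴ + 3⁴ + 8⁴ = 4514
4514 → 4⁴ + 5⁴ + 1⁴ + 4⁴ = 1138
1138 → 1⁴ + 1⁴ + 3⁴ + 8⁴ = 4179
4179 → 4⁴ + 1⁴ + 7⁴ + 9⁴ = 9219
9219 → 9⁴ + 2⁴ + 1⁴ + 9⁴ = 13139  — 13139 repeats.
That took 11 steps.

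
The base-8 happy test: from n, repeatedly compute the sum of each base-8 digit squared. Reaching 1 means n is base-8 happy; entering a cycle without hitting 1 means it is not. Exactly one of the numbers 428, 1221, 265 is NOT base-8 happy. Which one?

1221

428: 428 → 77 → 27 → 18 → 8 → 1  — reaches 1 (base-8 happy)
1221: 1221 → 38 → 52 → 52  — repeats 52 (not base-8 happy)
265: 265 → 18 → 8 → 1  — reaches 1 (base-8 happy)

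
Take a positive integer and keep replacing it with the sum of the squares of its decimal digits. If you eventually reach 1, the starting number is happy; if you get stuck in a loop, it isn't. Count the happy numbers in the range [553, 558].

553: 553 → 59 → 106 → 37 → 58 → 89 → 145 → 42 → 20 → 4 → 16 → 37  (repeats 37)
554: 554 → 66 → 72 → 53 → 34 → 25 → 29 → 85 → 89 → 145 → 42 → 20 → 4 → 16 → 37 → 58 → 89  (repeats 89)
555: 555 → 75 → 74 → 65 → 61 → 37 → 58 → 89 → 145 → 42 → 20 → 4 → 16 → 37  (repeats 37)
556: 556 → 86 → 100 → 1  (reaches 1)
557: 557 → 99 → 162 → 41 → 17 → 50 → 25 → 29 → 85 → 89 → 145 → 42 → 20 → 4 → 16 → 37 → 58 → 89  (repeats 89)
558: 558 → 114 → 18 → 65 → 61 → 37 → 58 → 89 → 145 → 42 → 20 → 4 → 16 → 37  (repeats 37)
happy: 556

1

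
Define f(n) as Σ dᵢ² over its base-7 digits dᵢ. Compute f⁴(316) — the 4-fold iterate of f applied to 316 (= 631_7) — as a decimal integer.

316 = (6,3,1)_7 → 46
46 = (6,4)_7 → 52
52 = (1,0,3)_7 → 10
10 = (1,3)_7 → 10

10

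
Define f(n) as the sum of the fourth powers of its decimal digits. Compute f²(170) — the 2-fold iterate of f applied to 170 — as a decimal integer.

170 → 1⁴ + 7⁴ + 0⁴ = 2402
2402 → 2⁴ + 4⁴ + 0⁴ + 2⁴ = 288

288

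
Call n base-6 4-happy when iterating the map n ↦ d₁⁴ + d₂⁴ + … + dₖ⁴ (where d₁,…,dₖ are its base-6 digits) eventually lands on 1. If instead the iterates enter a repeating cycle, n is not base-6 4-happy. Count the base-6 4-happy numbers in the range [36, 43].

1

36: 36 → 1  — base-6 4-happy
37: 37 → 2 → 16 → 272 → 99 → 353 → 963 → 609 → 978 → 338 → 114 → 82 → 273 → 164 → 353  — not base-6 4-happy
38: 38 → 17 → 641 → 1522 → 259 → 4 → 256 → 258 → 3 → 81 → 98 → 288 → 17  — not base-6 4-happy
39: 39 → 82 → 273 → 164 → 353 → 963 → 609 → 978 → 338 → 114 → 82  — not base-6 4-happy
40: 40 → 257 → 627 → 738 → 178 → 1137 → 788 → 803 → 963 → 609 → 978 → 338 → 114 → 82 → 273 → 164 → 353 → 963  — not base-6 4-happy
41: 41 → 626 → 673 → 338 → 114 → 82 → 273 → 164 → 353 → 963 → 609 → 978 → 338  — not base-6 4-happy
42: 42 → 2 → 16 → 272 → 99 → 353 → 963 → 609 → 978 → 338 → 114 → 82 → 273 → 164 → 353  — not base-6 4-happy
43: 43 → 3 → 81 → 98 → 288 → 17 → 641 → 1522 → 259 → 4 → 256 → 258 → 3  — not base-6 4-happy
base-6 4-happy: 36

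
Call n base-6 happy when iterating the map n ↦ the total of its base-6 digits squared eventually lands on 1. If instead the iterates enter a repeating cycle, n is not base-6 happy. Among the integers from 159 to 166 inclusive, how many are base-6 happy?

159: 159 → 29 → 41 → 26 → 20 → 13 → 5 → 25 → 17 → 29  — not base-6 happy
160: 160 → 36 → 1  — base-6 happy
161: 161 → 45 → 11 → 26 → 20 → 13 → 5 → 25 → 17 → 29 → 41 → 26  — not base-6 happy
162: 162 → 25 → 17 → 29 → 41 → 26 → 20 → 13 → 5 → 25  — not base-6 happy
163: 163 → 26 → 20 → 13 → 5 → 25 → 17 → 29 → 41 → 26  — not base-6 happy
164: 164 → 29 → 41 → 26 → 20 → 13 → 5 → 25 → 17 → 29  — not base-6 happy
165: 165 → 34 → 41 → 26 → 20 → 13 → 5 → 25 → 17 → 29 → 41  — not base-6 happy
166: 166 → 41 → 26 → 20 → 13 → 5 → 25 → 17 → 29 → 41  — not base-6 happy
base-6 happy: 160

1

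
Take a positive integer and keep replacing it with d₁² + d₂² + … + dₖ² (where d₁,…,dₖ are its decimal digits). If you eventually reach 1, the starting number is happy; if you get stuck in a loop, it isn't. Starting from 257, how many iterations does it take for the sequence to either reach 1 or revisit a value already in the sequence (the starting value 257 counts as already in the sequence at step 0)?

257 → 2² + 5² + 7² = 78
78 → 7² + 8² = 113
113 → 1² + 1² + 3² = 11
11 → 1² + 1² = 2
2 → 2² = 4
4 → 4² = 16
16 → 1² + 6² = 37
37 → 3² + 7² = 58
58 → 5² + 8² = 89
89 → 8² + 9² = 145
145 → 1² + 4² + 5² = 42
42 → 4² + 2² = 20
20 → 2² + 0² = 4  — 4 repeats.
That took 13 steps.

13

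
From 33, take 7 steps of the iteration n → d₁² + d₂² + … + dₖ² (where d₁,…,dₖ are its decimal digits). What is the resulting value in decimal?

33 → 3² + 3² = 9 + 9 = 18
18 → 1² + 8² = 1 + 64 = 65
65 → 6² + 5² = 36 + 25 = 61
61 → 6² + 1² = 36 + 1 = 37
37 → 3² + 7² = 9 + 49 = 58
58 → 5² + 8² = 25 + 64 = 89
89 → 8² + 9² = 64 + 81 = 145

145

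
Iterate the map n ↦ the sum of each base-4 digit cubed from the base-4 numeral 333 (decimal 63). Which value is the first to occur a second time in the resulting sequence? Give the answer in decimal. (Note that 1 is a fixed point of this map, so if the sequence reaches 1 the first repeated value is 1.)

63 = (3,3,3)_4 → 3³ + 3³ + 3³ = 27 + 27 + 27 = 81
81 = (1,1,0,1)_4 → 1³ + 1³ + 0³ + 1³ = 1 + 1 + 0 + 1 = 3
3 = (3)_4 → 3³ = 27
27 = (1,2,3)_4 → 1³ + 2³ + 3³ = 1 + 8 + 27 = 36
36 = (2,1,0)_4 → 2³ + 1³ + 0³ = 8 + 1 + 0 = 9
9 = (2,1)_4 → 2³ + 1³ = 8 + 1 = 9  — 9 already appeared earlier.

9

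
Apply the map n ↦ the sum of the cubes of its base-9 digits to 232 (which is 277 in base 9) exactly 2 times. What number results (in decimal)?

638

232 = (2,7,7)_9 → 2³ + 7³ + 7³ = 694
694 = (8,5,1)_9 → 8³ + 5³ + 1³ = 638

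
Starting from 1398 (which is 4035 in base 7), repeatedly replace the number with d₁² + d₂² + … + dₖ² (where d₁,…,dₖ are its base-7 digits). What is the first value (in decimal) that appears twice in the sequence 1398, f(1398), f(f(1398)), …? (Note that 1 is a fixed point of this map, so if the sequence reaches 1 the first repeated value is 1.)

2

1398 = (4,0,3,5)_7 → 4² + 0² + 3² + 5² = 16 + 0 + 9 + 25 = 50
50 = (1,0,1)_7 → 1² + 0² + 1² = 1 + 0 + 1 = 2
2 = (2)_7 → 2² = 4
4 = (4)_7 → 4² = 16
16 = (2,2)_7 → 2² + 2² = 4 + 4 = 8
8 = (1,1)_7 → 1² + 1² = 1 + 1 = 2  — 2 already appeared earlier.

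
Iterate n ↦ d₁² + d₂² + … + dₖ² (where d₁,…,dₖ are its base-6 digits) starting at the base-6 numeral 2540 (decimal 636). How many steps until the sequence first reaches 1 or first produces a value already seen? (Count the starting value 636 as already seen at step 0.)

636 = (2,5,4,0)_6 → 2² + 5² + 4² + 0² = 4 + 25 + 16 + 0 = 45
45 = (1,1,3)_6 → 1² + 1² + 3² = 1 + 1 + 9 = 11
11 = (1,5)_6 → 1² + 5² = 1 + 25 = 26
26 = (4,2)_6 → 4² + 2² = 16 + 4 = 20
20 = (3,2)_6 → 3² + 2² = 9 + 4 = 13
13 = (2,1)_6 → 2² + 1² = 4 + 1 = 5
5 = (5)_6 → 5² = 25
25 = (4,1)_6 → 4² + 1² = 16 + 1 = 17
17 = (2,5)_6 → 2² + 5² = 4 + 25 = 29
29 = (4,5)_6 → 4² + 5² = 16 + 25 = 41
41 = (1,0,5)_6 → 1² + 0² + 5² = 1 + 0 + 25 = 26  — 26 repeats.
That took 11 steps.

11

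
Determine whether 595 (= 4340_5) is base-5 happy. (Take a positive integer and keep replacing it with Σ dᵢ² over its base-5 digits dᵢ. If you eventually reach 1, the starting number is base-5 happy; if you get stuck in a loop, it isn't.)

595 = (4,3,4,0)_5 → 4² + 3² + 4² + 0² = 41
41 = (1,3,1)_5 → 1² + 3² + 1² = 11
11 = (2,1)_5 → 2² + 1² = 5
5 = (1,0)_5 → 1² + 0² = 1  — reached 1.

base-5 happy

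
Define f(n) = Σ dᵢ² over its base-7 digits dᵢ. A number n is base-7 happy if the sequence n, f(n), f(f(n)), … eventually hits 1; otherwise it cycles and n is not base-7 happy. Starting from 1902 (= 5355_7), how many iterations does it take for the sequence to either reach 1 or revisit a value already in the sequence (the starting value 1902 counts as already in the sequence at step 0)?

6

1902 = (5,3,5,5)_7 → 5² + 3² + 5² + 5² = 25 + 9 + 25 + 25 = 84
84 = (1,5,0)_7 → 1² + 5² + 0² = 1 + 25 + 0 = 26
26 = (3,5)_7 → 3² + 5² = 9 + 25 = 34
34 = (4,6)_7 → 4² + 6² = 16 + 36 = 52
52 = (1,0,3)_7 → 1² + 0² + 3² = 1 + 0 + 9 = 10
10 = (1,3)_7 → 1² + 3² = 1 + 9 = 10  — 10 repeats.
That took 6 steps.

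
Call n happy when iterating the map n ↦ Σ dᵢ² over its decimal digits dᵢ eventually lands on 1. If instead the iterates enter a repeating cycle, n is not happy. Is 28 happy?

28 → 68
68 → 100
100 → 1  — reached 1.

happy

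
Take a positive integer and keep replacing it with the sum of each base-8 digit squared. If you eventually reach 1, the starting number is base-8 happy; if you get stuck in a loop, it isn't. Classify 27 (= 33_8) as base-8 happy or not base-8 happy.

27 = (3,3)_8 → 3² + 3² = 9 + 9 = 18
18 = (2,2)_8 → 2² + 2² = 4 + 4 = 8
8 = (1,0)_8 → 1² + 0² = 1 + 0 = 1  — reached 1.

base-8 happy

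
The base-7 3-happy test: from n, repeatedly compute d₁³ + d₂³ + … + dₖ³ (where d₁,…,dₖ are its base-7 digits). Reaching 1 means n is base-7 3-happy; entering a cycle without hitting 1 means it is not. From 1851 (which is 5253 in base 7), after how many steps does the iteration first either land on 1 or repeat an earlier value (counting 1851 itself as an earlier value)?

6

1851 = (5,2,5,3)_7 → 5³ + 2³ + 5³ + 3³ = 285
285 = (5,5,5)_7 → 5³ + 5³ + 5³ = 375
375 = (1,0,4,4)_7 → 1³ + 0³ + 4³ + 4³ = 129
129 = (2,4,3)_7 → 2³ + 4³ + 3³ = 99
99 = (2,0,1)_7 → 2³ + 0³ + 1³ = 9
9 = (1,2)_7 → 1³ + 2³ = 9  — 9 repeats.
That took 6 steps.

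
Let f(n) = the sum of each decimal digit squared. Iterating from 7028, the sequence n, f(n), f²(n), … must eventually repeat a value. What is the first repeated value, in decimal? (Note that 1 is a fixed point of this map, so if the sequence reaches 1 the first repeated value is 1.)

16

7028 → 7² + 0² + 2² + 8² = 49 + 0 + 4 + 64 = 117
117 → 1² + 1² + 7² = 1 + 1 + 49 = 51
51 → 5² + 1² = 25 + 1 = 26
26 → 2² + 6² = 4 + 36 = 40
40 → 4² + 0² = 16 + 0 = 16
16 → 1² + 6² = 1 + 36 = 37
37 → 3² + 7² = 9 + 49 = 58
58 → 5² + 8² = 25 + 64 = 89
89 → 8² + 9² = 64 + 81 = 145
145 → 1² + 4² + 5² = 1 + 16 + 25 = 42
42 → 4² + 2² = 16 + 4 = 20
20 → 2² + 0² = 4 + 0 = 4
4 → 4² = 16  — 16 already appeared earlier.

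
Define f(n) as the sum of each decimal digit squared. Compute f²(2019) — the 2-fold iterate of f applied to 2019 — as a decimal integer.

100

2019 → 2² + 0² + 1² + 9² = 86
86 → 8² + 6² = 100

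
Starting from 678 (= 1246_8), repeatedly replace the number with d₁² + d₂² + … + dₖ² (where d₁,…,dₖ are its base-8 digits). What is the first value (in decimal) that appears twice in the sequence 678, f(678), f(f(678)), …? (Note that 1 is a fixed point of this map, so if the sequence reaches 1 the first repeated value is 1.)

678 = (1,2,4,6)_8 → 1² + 2² + 4² + 6² = 57
57 = (7,1)_8 → 7² + 1² = 50
50 = (6,2)_8 → 6² + 2² = 40
40 = (5,0)_8 → 5² + 0² = 25
25 = (3,1)_8 → 3² + 1² = 10
10 = (1,2)_8 → 1² + 2² = 5
5 = (5)_8 → 5² = 25  — 25 already appeared earlier.

25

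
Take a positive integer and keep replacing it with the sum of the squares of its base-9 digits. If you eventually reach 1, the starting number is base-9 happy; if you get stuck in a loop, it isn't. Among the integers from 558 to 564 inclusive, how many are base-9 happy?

558: 558 → 100 → 6 → 36 → 16 → 50 → 50  (repeats 50)
559: 559 → 101 → 9 → 1  (reaches 1)
560: 560 → 104 → 30 → 18 → 4 → 16 → 50 → 50  (repeats 50)
561: 561 → 109 → 11 → 5 → 25 → 53 → 89 → 65 → 53  (repeats 53)
562: 562 → 116 → 74 → 68 → 74  (repeats 74)
563: 563 → 125 → 81 → 1  (reaches 1)
564: 564 → 136 → 38 → 20 → 8 → 64 → 50 → 50  (repeats 50)
base-9 happy: 559, 563

2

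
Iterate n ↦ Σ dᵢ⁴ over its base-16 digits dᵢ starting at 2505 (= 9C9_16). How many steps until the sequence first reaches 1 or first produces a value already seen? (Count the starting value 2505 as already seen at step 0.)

7

2505 = (9,12,9)_16 → 9⁴ + 12⁴ + 9⁴ = 33858
33858 = (8,4,4,2)_16 → 8⁴ + 4⁴ + 4⁴ + 2⁴ = 4624
4624 = (1,2,1,0)_16 → 1⁴ + 2⁴ + 1⁴ + 0⁴ = 18
18 = (1,2)_16 → 1⁴ + 2⁴ = 17
17 = (1,1)_16 → 1⁴ + 1⁴ = 2
2 = (2)_16 → 2⁴ = 16
16 = (1,0)_16 → 1⁴ + 0⁴ = 1  — reached 1.
That took 7 steps.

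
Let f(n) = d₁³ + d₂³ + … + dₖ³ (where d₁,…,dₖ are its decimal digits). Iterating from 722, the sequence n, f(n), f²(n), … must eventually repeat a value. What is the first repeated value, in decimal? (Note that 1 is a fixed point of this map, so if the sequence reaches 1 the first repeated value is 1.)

371

722 → 359
359 → 881
881 → 1025
1025 → 134
134 → 92
92 → 737
737 → 713
713 → 371
371 → 371  — 371 already appeared earlier.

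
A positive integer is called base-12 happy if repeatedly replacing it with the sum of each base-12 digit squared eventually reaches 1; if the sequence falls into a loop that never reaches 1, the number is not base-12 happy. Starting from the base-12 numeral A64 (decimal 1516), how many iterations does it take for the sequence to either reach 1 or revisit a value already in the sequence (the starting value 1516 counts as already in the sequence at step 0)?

1516 = (10,6,4)_12 → 152
152 = (1,0,8)_12 → 65
65 = (5,5)_12 → 50
50 = (4,2)_12 → 20
20 = (1,8)_12 → 65  — 65 repeats.
That took 5 steps.

5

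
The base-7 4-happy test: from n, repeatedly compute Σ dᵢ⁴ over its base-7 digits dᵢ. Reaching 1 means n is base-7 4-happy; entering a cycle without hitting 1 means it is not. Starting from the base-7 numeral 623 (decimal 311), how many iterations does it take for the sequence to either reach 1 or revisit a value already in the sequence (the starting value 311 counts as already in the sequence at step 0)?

15

311 = (6,2,3)_7 → 1393
1393 = (4,0,3,0)_7 → 337
337 = (6,6,1)_7 → 2593
2593 = (1,0,3,6,3)_7 → 1459
1459 = (4,1,5,3)_7 → 963
963 = (2,5,4,4)_7 → 1153
1153 = (3,2,3,5)_7 → 803
803 = (2,2,2,5)_7 → 673
673 = (1,6,5,1)_7 → 1923
1923 = (5,4,1,5)_7 → 1507
1507 = (4,2,5,2)_7 → 913
913 = (2,4,4,3)_7 → 609
609 = (1,5,3,0)_7 → 707
707 = (2,0,3,0)_7 → 97
97 = (1,6,6)_7 → 2593  — 2593 repeats.
That took 15 steps.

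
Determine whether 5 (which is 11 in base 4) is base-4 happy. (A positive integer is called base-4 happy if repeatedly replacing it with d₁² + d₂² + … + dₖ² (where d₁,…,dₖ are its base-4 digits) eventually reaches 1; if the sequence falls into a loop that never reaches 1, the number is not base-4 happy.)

5 = (1,1)_4 → 1² + 1² = 2
2 = (2)_4 → 2² = 4
4 = (1,0)_4 → 1² + 0² = 1  — reached 1.

base-4 happy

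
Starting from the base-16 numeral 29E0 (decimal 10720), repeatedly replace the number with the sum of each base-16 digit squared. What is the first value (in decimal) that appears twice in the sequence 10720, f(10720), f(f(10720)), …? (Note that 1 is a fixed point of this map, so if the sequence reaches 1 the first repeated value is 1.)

1

10720 = (2,9,14,0)_16 → 2² + 9² + 14² + 0² = 281
281 = (1,1,9)_16 → 1² + 1² + 9² = 83
83 = (5,3)_16 → 5² + 3² = 34
34 = (2,2)_16 → 2² + 2² = 8
8 = (8)_16 → 8² = 64
64 = (4,0)_16 → 4² + 0² = 16
16 = (1,0)_16 → 1² + 0² = 1  — reached the fixed point 1.
1 → 1, so 1 is the first repeated value.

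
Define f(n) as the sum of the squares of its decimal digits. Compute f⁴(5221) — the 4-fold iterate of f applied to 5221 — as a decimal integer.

5221 → 5² + 2² + 2² + 1² = 34
34 → 3² + 4² = 25
25 → 2² + 5² = 29
29 → 2² + 9² = 85

85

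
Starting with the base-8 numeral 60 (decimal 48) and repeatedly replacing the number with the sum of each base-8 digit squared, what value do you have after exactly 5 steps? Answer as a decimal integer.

48 = (6,0)_8 → 36
36 = (4,4)_8 → 32
32 = (4,0)_8 → 16
16 = (2,0)_8 → 4
4 = (4)_8 → 16

16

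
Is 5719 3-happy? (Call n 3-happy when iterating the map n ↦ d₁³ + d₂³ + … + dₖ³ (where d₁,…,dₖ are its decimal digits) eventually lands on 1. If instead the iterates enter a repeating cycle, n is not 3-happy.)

5719 → 5³ + 7³ + 1³ + 9³ = 1198
1198 → 1³ + 1³ + 9³ + 8³ = 1243
1243 → 1³ + 2³ + 4³ + 3³ = 100
100 → 1³ + 0³ + 0³ = 1  — reached 1.

3-happy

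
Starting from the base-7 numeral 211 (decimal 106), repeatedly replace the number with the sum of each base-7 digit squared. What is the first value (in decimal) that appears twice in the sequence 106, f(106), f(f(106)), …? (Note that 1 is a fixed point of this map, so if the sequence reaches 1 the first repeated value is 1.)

10

106 = (2,1,1)_7 → 2² + 1² + 1² = 6
6 = (6)_7 → 6² = 36
36 = (5,1)_7 → 5² + 1² = 26
26 = (3,5)_7 → 3² + 5² = 34
34 = (4,6)_7 → 4² + 6² = 52
52 = (1,0,3)_7 → 1² + 0² + 3² = 10
10 = (1,3)_7 → 1² + 3² = 10  — 10 already appeared earlier.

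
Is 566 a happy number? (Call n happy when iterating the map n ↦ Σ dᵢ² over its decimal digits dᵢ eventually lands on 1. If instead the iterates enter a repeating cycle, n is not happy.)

566 → 5² + 6² + 6² = 97
97 → 9² + 7² = 130
130 → 1² + 3² + 0² = 10
10 → 1² + 0² = 1  — reached 1.

happy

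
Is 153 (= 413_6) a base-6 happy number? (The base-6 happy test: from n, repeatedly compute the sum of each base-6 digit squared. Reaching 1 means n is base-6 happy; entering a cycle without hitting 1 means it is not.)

153 = (4,1,3)_6 → 4² + 1² + 3² = 16 + 1 + 9 = 26
26 = (4,2)_6 → 4² + 2² = 16 + 4 = 20
20 = (3,2)_6 → 3² + 2² = 9 + 4 = 13
13 = (2,1)_6 → 2² + 1² = 4 + 1 = 5
5 = (5)_6 → 5² = 25
25 = (4,1)_6 → 4² + 1² = 16 + 1 = 17
17 = (2,5)_6 → 2² + 5² = 4 + 25 = 29
29 = (4,5)_6 → 4² + 5² = 16 + 25 = 41
41 = (1,0,5)_6 → 1² + 0² + 5² = 1 + 0 + 25 = 26  — 26 already seen; the sequence cycles without reaching 1.

not base-6 happy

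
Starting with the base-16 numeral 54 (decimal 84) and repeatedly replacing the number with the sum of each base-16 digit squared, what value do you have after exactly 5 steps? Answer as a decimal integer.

84 = (5,4)_16 → 5² + 4² = 25 + 16 = 41
41 = (2,9)_16 → 2² + 9² = 4 + 81 = 85
85 = (5,5)_16 → 5² + 5² = 25 + 25 = 50
50 = (3,2)_16 → 3² + 2² = 9 + 4 = 13
13 = (13)_16 → 13² = 169

169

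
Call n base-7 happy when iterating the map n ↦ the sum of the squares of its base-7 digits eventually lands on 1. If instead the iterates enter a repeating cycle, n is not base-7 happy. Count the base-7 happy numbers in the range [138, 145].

1

138: 138 → 54 → 26 → 34 → 52 → 10 → 10  — not base-7 happy
139: 139 → 65 → 9 → 5 → 25 → 25  — not base-7 happy
140: 140 → 40 → 50 → 2 → 4 → 16 → 8 → 2  — not base-7 happy
141: 141 → 41 → 61 → 27 → 45 → 45  — not base-7 happy
142: 142 → 44 → 40 → 50 → 2 → 4 → 16 → 8 → 2  — not base-7 happy
143: 143 → 49 → 1  — base-7 happy
144: 144 → 56 → 2 → 4 → 16 → 8 → 2  — not base-7 happy
145: 145 → 65 → 9 → 5 → 25 → 25  — not base-7 happy
base-7 happy: 143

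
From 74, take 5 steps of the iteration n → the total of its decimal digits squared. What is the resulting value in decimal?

74 → 65
65 → 61
61 → 37
37 → 58
58 → 89

89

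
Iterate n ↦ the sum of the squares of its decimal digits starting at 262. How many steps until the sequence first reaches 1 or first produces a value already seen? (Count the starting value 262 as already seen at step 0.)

262 → 2² + 6² + 2² = 44
44 → 4² + 4² = 32
32 → 3² + 2² = 13
13 → 1² + 3² = 10
10 → 1² + 0² = 1  — reached 1.
That took 5 steps.

5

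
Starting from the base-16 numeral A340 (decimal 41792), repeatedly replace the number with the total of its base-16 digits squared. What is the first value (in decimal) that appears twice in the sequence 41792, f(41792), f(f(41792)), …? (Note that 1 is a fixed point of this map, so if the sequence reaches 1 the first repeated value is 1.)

41792 = (10,3,4,0)_16 → 125
125 = (7,13)_16 → 218
218 = (13,10)_16 → 269
269 = (1,0,13)_16 → 170
170 = (10,10)_16 → 200
200 = (12,8)_16 → 208
208 = (13,0)_16 → 169
169 = (10,9)_16 → 181
181 = (11,5)_16 → 146
146 = (9,2)_16 → 85
85 = (5,5)_16 → 50
50 = (3,2)_16 → 13
13 = (13)_16 → 169  — 169 already appeared earlier.

169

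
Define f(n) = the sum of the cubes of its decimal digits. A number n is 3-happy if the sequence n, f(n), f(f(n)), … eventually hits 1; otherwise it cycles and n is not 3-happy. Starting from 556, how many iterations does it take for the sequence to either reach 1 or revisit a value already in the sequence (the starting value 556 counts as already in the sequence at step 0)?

556 → 466
466 → 496
496 → 1009
1009 → 730
730 → 370
370 → 370  — 370 repeats.
That took 6 steps.

6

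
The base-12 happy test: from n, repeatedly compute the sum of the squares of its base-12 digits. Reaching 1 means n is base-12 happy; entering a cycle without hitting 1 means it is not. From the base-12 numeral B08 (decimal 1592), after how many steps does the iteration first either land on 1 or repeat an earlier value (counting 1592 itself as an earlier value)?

1592 = (11,0,8)_12 → 11² + 0² + 8² = 185
185 = (1,3,5)_12 → 1² + 3² + 5² = 35
35 = (2,11)_12 → 2² + 11² = 125
125 = (10,5)_12 → 10² + 5² = 125  — 125 repeats.
That took 4 steps.

4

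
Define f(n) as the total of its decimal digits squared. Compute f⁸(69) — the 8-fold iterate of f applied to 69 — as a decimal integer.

69 → 6² + 9² = 36 + 81 = 117
117 → 1² + 1² + 7² = 1 + 1 + 49 = 51
51 → 5² + 1² = 25 + 1 = 26
26 → 2² + 6² = 4 + 36 = 40
40 → 4² + 0² = 16 + 0 = 16
16 → 1² + 6² = 1 + 36 = 37
37 → 3² + 7² = 9 + 49 = 58
58 → 5² + 8² = 25 + 64 = 89

89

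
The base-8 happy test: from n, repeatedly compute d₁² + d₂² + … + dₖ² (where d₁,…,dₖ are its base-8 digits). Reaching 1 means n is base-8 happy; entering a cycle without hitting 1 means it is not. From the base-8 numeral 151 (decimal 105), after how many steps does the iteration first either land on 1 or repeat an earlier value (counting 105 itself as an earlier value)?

105 = (1,5,1)_8 → 1² + 5² + 1² = 1 + 25 + 1 = 27
27 = (3,3)_8 → 3² + 3² = 9 + 9 = 18
18 = (2,2)_8 → 2² + 2² = 4 + 4 = 8
8 = (1,0)_8 → 1² + 0² = 1 + 0 = 1  — reached 1.
That took 4 steps.

4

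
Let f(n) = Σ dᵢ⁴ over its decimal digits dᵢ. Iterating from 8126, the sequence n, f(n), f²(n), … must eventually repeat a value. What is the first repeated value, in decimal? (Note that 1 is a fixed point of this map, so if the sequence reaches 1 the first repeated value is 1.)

4179

8126 → 5409
5409 → 7442
7442 → 2929
2929 → 13154
13154 → 964
964 → 8113
8113 → 4179
4179 → 9219
9219 → 13139
13139 → 6725
6725 → 4338
4338 → 4514
4514 → 1138
1138 → 4179  — 4179 already appeared earlier.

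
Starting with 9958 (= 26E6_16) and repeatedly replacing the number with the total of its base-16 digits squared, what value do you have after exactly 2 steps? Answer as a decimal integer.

2

9958 = (2,6,14,6)_16 → 2² + 6² + 14² + 6² = 4 + 36 + 196 + 36 = 272
272 = (1,1,0)_16 → 1² + 1² + 0² = 1 + 1 + 0 = 2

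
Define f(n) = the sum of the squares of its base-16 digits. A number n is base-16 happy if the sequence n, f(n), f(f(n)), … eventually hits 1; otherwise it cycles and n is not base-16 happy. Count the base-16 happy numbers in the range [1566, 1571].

2

1566: 1566 → 233 → 277 → 27 → 122 → 149 → 106 → 136 → 128 → 64 → 16 → 1  (reaches 1)
1567: 1567 → 262 → 37 → 29 → 170 → 200 → 208 → 169 → 181 → 146 → 85 → 50 → 13 → 169  (repeats 169)
1568: 1568 → 40 → 68 → 32 → 4 → 16 → 1  (reaches 1)
1569: 1569 → 41 → 85 → 50 → 13 → 169 → 181 → 146 → 85  (repeats 85)
1570: 1570 → 44 → 148 → 97 → 37 → 29 → 170 → 200 → 208 → 169 → 181 → 146 → 85 → 50 → 13 → 169  (repeats 169)
1571: 1571 → 49 → 10 → 100 → 52 → 25 → 82 → 29 → 170 → 200 → 208 → 169 → 181 → 146 → 85 → 50 → 13 → 169  (repeats 169)
base-16 happy: 1566, 1568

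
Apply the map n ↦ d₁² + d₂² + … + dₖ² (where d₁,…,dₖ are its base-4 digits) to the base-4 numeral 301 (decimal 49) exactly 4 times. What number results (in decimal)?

1

49 = (3,0,1)_4 → 3² + 0² + 1² = 10
10 = (2,2)_4 → 2² + 2² = 8
8 = (2,0)_4 → 2² + 0² = 4
4 = (1,0)_4 → 1² + 0² = 1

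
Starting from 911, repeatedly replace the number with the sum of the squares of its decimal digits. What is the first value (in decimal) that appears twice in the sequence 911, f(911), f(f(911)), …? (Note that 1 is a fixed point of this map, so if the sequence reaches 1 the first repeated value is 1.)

58

911 → 9² + 1² + 1² = 81 + 1 + 1 = 83
83 → 8² + 3² = 64 + 9 = 73
73 → 7² + 3² = 49 + 9 = 58
58 → 5² + 8² = 25 + 64 = 89
89 → 8² + 9² = 64 + 81 = 145
145 → 1² + 4² + 5² = 1 + 16 + 25 = 42
42 → 4² + 2² = 16 + 4 = 20
20 → 2² + 0² = 4 + 0 = 4
4 → 4² = 16
16 → 1² + 6² = 1 + 36 = 37
37 → 3² + 7² = 9 + 49 = 58  — 58 already appeared earlier.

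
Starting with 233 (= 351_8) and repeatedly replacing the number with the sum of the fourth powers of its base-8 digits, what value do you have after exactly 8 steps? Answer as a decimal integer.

529

233 = (3,5,1)_8 → 707
707 = (1,3,0,3)_8 → 163
163 = (2,4,3)_8 → 353
353 = (5,4,1)_8 → 882
882 = (1,5,6,2)_8 → 1938
1938 = (3,6,2,2)_8 → 1409
1409 = (2,6,0,1)_8 → 1313
1313 = (2,4,4,1)_8 → 529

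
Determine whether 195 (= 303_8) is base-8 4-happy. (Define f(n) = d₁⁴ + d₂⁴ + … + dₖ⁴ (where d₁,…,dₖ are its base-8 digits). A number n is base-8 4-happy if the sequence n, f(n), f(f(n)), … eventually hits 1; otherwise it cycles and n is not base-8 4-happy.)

195 = (3,0,3)_8 → 162
162 = (2,4,2)_8 → 288
288 = (4,4,0)_8 → 512
512 = (1,0,0,0)_8 → 1  — reached 1.

base-8 4-happy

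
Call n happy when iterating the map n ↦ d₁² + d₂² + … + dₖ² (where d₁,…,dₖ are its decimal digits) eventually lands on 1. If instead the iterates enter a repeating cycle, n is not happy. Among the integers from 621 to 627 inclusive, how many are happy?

621: 621 → 41 → 17 → 50 → 25 → 29 → 85 → 89 → 145 → 42 → 20 → 4 → 16 → 37 → 58 → 89  (repeats 89)
622: 622 → 44 → 32 → 13 → 10 → 1  (reaches 1)
623: 623 → 49 → 97 → 130 → 10 → 1  (reaches 1)
624: 624 → 56 → 61 → 37 → 58 → 89 → 145 → 42 → 20 → 4 → 16 → 37  (repeats 37)
625: 625 → 65 → 61 → 37 → 58 → 89 → 145 → 42 → 20 → 4 → 16 → 37  (repeats 37)
626: 626 → 76 → 85 → 89 → 145 → 42 → 20 → 4 → 16 → 37 → 58 → 89  (repeats 89)
627: 627 → 89 → 145 → 42 → 20 → 4 → 16 → 37 → 58 → 89  (repeats 89)
happy: 622, 623

2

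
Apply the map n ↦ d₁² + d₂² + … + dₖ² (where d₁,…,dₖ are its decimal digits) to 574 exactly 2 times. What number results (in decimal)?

81

574 → 5² + 7² + 4² = 25 + 49 + 16 = 90
90 → 9² + 0² = 81 + 0 = 81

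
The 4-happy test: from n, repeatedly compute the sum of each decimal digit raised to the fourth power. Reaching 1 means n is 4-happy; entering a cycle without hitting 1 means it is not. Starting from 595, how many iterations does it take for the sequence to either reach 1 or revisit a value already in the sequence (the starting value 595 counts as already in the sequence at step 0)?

595 → 5⁴ + 9⁴ + 5⁴ = 625 + 6561 + 625 = 7811
7811 → 7⁴ + 8⁴ + 1⁴ + 1⁴ = 2401 + 4096 + 1 + 1 = 6499
6499 → 6⁴ + 4⁴ + 9⁴ + 9⁴ = 1296 + 256 + 6561 + 6561 = 14674
14674 → 1⁴ + 4⁴ + 6⁴ + 7⁴ + 4⁴ = 1 + 256 + 1296 + 2401 + 256 = 4210
4210 → 4⁴ + 2⁴ + 1⁴ + 0⁴ = 256 + 16 + 1 + 0 = 273
273 → 2⁴ + 7⁴ + 3⁴ = 16 + 2401 + 81 = 2498
2498 → 2⁴ + 4⁴ + 9⁴ + 8⁴ = 16 + 256 + 6561 + 4096 = 10929
10929 → 1⁴ + 0⁴ + 9⁴ + 2⁴ + 9⁴ = 1 + 0 + 6561 + 16 + 6561 = 13139
13139 → 1⁴ + 3⁴ + 1⁴ + 3⁴ + 9⁴ = 1 + 81 + 1 + 81 + 6561 = 6725
6725 → 6⁴ + 7⁴ + 2⁴ + 5⁴ = 1296 + 2401 + 16 + 625 = 4338
4338 → 4⁴ + 3⁴ + 3⁴ + 8⁴ = 256 + 81 + 81 + 4096 = 4514
4514 → 4⁴ + 5⁴ + 1⁴ + 4⁴ = 256 + 625 + 1 + 256 = 1138
1138 → 1⁴ + 1⁴ + 3⁴ + 8⁴ = 1 + 1 + 81 + 4096 = 4179
4179 → 4⁴ + 1⁴ + 7⁴ + 9⁴ = 256 + 1 + 2401 + 6561 = 9219
9219 → 9⁴ + 2⁴ + 1⁴ + 9⁴ = 6561 + 16 + 1 + 6561 = 13139  — 13139 repeats.
That took 15 steps.

15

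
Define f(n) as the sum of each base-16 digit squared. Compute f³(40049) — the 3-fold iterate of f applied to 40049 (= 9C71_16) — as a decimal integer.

121

40049 = (9,12,7,1)_16 → 275
275 = (1,1,3)_16 → 11
11 = (11)_16 → 121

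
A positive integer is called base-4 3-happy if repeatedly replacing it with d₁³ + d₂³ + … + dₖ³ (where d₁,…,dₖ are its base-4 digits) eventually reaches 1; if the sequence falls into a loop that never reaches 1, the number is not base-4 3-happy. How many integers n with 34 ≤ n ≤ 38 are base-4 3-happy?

2

34: 34 → 16 → 1  (reaches 1)
35: 35 → 35  (repeats 35)
36: 36 → 9 → 9  (repeats 9)
37: 37 → 10 → 16 → 1  (reaches 1)
38: 38 → 17 → 2 → 8 → 8  (repeats 8)
base-4 3-happy: 34, 37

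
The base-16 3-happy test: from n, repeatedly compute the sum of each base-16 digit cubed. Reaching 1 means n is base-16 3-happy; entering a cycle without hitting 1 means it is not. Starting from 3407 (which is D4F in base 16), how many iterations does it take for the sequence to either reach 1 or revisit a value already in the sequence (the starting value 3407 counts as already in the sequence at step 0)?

3407 = (13,4,15)_16 → 13³ + 4³ + 15³ = 2197 + 64 + 3375 = 5636
5636 = (1,6,0,4)_16 → 1³ + 6³ + 0³ + 4³ = 1 + 216 + 0 + 64 = 281
281 = (1,1,9)_16 → 1³ + 1³ + 9³ = 1 + 1 + 729 = 731
731 = (2,13,11)_16 → 2³ + 13³ + 11³ = 8 + 2197 + 1331 = 3536
3536 = (13,13,0)_16 → 13³ + 13³ + 0³ = 2197 + 2197 + 0 = 4394
4394 = (1,1,2,10)_16 → 1³ + 1³ + 2³ + 10³ = 1 + 1 + 8 + 1000 = 1010
1010 = (3,15,2)_16 → 3³ + 15³ + 2³ = 27 + 3375 + 8 = 3410
3410 = (13,5,2)_16 → 13³ + 5³ + 2³ = 2197 + 125 + 8 = 2330
2330 = (9,1,10)_16 → 9³ + 1³ + 10³ = 729 + 1 + 1000 = 1730
1730 = (6,12,2)_16 → 6³ + 12³ + 2³ = 216 + 1728 + 8 = 1952
1952 = (7,10,0)_16 → 7³ + 10³ + 0³ = 343 + 1000 + 0 = 1343
1343 = (5,3,15)_16 → 5³ + 3³ + 15³ = 125 + 27 + 3375 = 3527
3527 = (13,12,7)_16 → 13³ + 12³ + 7³ = 2197 + 1728 + 343 = 4268
4268 = (1,0,10,12)_16 → 1³ + 0³ + 10³ + 12³ = 1 + 0 + 1000 + 1728 = 2729
2729 = (10,10,9)_16 → 10³ + 10³ + 9³ = 1000 + 1000 + 729 = 2729  — 2729 repeats.
That took 15 steps.

15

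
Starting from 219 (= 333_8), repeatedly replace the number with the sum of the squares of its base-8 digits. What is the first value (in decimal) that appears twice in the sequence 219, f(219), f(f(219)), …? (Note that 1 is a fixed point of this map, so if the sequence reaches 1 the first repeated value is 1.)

219 = (3,3,3)_8 → 3² + 3² + 3² = 27
27 = (3,3)_8 → 3² + 3² = 18
18 = (2,2)_8 → 2² + 2² = 8
8 = (1,0)_8 → 1² + 0² = 1  — reached the fixed point 1.
1 → 1, so 1 is the first repeated value.

1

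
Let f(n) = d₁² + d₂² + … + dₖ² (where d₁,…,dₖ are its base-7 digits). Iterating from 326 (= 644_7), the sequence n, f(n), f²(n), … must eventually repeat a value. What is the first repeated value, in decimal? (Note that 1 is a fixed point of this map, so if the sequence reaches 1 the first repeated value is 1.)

326 = (6,4,4)_7 → 68
68 = (1,2,5)_7 → 30
30 = (4,2)_7 → 20
20 = (2,6)_7 → 40
40 = (5,5)_7 → 50
50 = (1,0,1)_7 → 2
2 = (2)_7 → 4
4 = (4)_7 → 16
16 = (2,2)_7 → 8
8 = (1,1)_7 → 2  — 2 already appeared earlier.

2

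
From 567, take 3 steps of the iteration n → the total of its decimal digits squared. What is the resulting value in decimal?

4

567 → 5² + 6² + 7² = 110
110 → 1² + 1² + 0² = 2
2 → 2² = 4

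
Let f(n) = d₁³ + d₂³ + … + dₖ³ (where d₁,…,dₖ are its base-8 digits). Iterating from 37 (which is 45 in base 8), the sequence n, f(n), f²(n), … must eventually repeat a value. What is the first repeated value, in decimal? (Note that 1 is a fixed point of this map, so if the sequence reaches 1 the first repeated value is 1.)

476

37 = (4,5)_8 → 4³ + 5³ = 64 + 125 = 189
189 = (2,7,5)_8 → 2³ + 7³ + 5³ = 8 + 343 + 125 = 476
476 = (7,3,4)_8 → 7³ + 3³ + 4³ = 343 + 27 + 64 = 434
434 = (6,6,2)_8 → 6³ + 6³ + 2³ = 216 + 216 + 8 = 440
440 = (6,7,0)_8 → 6³ + 7³ + 0³ = 216 + 343 + 0 = 559
559 = (1,0,5,7)_8 → 1³ + 0³ + 5³ + 7³ = 1 + 0 + 125 + 343 = 469
469 = (7,2,5)_8 → 7³ + 2³ + 5³ = 343 + 8 + 125 = 476  — 476 already appeared earlier.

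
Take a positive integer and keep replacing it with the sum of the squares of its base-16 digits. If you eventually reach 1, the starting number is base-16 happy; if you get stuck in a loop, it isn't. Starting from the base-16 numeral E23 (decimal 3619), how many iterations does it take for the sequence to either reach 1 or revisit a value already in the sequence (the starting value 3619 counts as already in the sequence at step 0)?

11

3619 = (14,2,3)_16 → 14² + 2² + 3² = 196 + 4 + 9 = 209
209 = (13,1)_16 → 13² + 1² = 169 + 1 = 170
170 = (10,10)_16 → 10² + 10² = 100 + 100 = 200
200 = (12,8)_16 → 12² + 8² = 144 + 64 = 208
208 = (13,0)_16 → 13² + 0² = 169 + 0 = 169
169 = (10,9)_16 → 10² + 9² = 100 + 81 = 181
181 = (11,5)_16 → 11² + 5² = 121 + 25 = 146
146 = (9,2)_16 → 9² + 2² = 81 + 4 = 85
85 = (5,5)_16 → 5² + 5² = 25 + 25 = 50
50 = (3,2)_16 → 3² + 2² = 9 + 4 = 13
13 = (13)_16 → 13² = 169  — 169 repeats.
That took 11 steps.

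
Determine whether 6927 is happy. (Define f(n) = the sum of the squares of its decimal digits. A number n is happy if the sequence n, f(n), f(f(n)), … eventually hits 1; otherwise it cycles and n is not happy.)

6927 → 6² + 9² + 2² + 7² = 36 + 81 + 4 + 49 = 170
170 → 1² + 7² + 0² = 1 + 49 + 0 = 50
50 → 5² + 0² = 25 + 0 = 25
25 → 2² + 5² = 4 + 25 = 29
29 → 2² + 9² = 4 + 81 = 85
85 → 8² + 5² = 64 + 25 = 89
89 → 8² + 9² = 64 + 81 = 145
145 → 1² + 4² + 5² = 1 + 16 + 25 = 42
42 → 4² + 2² = 16 + 4 = 20
20 → 2² + 0² = 4 + 0 = 4
4 → 4² = 16
16 → 1² + 6² = 1 + 36 = 37
37 → 3² + 7² = 9 + 49 = 58
58 → 5² + 8² = 25 + 64 = 89  — 89 already seen; the sequence cycles without reaching 1.

not happy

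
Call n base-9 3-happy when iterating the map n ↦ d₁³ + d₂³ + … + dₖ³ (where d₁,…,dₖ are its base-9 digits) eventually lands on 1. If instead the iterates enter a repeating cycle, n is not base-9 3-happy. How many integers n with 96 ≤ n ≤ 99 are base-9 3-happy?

2

96: 96 → 218 → 232 → 694 → 638 → 1198 → 470 → 476 → 980 → 540 → 432 → 152 → 856 → 128 → 134 → 638  — not base-9 3-happy
97: 97 → 345 → 99 → 9 → 1  — base-9 3-happy
98: 98 → 514 → 244 → 28 → 28  — not base-9 3-happy
99: 99 → 9 → 1  — base-9 3-happy
base-9 3-happy: 97, 99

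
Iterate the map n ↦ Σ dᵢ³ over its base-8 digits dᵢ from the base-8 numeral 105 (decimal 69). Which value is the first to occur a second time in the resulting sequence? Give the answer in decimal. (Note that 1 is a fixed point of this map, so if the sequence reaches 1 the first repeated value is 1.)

559

69 = (1,0,5)_8 → 1³ + 0³ + 5³ = 126
126 = (1,7,6)_8 → 1³ + 7³ + 6³ = 560
560 = (1,0,6,0)_8 → 1³ + 0³ + 6³ + 0³ = 217
217 = (3,3,1)_8 → 3³ + 3³ + 1³ = 55
55 = (6,7)_8 → 6³ + 7³ = 559
559 = (1,0,5,7)_8 → 1³ + 0³ + 5³ + 7³ = 469
469 = (7,2,5)_8 → 7³ + 2³ + 5³ = 476
476 = (7,3,4)_8 → 7³ + 3³ + 4³ = 434
434 = (6,6,2)_8 → 6³ + 6³ + 2³ = 440
440 = (6,7,0)_8 → 6³ + 7³ + 0³ = 559  — 559 already appeared earlier.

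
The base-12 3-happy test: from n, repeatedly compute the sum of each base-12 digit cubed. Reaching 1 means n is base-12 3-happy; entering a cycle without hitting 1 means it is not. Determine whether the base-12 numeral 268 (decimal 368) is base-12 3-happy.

368 = (2,6,8)_12 → 2³ + 6³ + 8³ = 8 + 216 + 512 = 736
736 = (5,1,4)_12 → 5³ + 1³ + 4³ = 125 + 1 + 64 = 190
190 = (1,3,10)_12 → 1³ + 3³ + 10³ = 1 + 27 + 1000 = 1028
1028 = (7,1,8)_12 → 7³ + 1³ + 8³ = 343 + 1 + 512 = 856
856 = (5,11,4)_12 → 5³ + 11³ + 4³ = 125 + 1331 + 64 = 1520
1520 = (10,6,8)_12 → 10³ + 6³ + 8³ = 1000 + 216 + 512 = 1728
1728 = (1,0,0,0)_12 → 1³ + 0³ + 0³ + 0³ = 1 + 0 + 0 + 0 = 1  — reached 1.

base-12 3-happy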